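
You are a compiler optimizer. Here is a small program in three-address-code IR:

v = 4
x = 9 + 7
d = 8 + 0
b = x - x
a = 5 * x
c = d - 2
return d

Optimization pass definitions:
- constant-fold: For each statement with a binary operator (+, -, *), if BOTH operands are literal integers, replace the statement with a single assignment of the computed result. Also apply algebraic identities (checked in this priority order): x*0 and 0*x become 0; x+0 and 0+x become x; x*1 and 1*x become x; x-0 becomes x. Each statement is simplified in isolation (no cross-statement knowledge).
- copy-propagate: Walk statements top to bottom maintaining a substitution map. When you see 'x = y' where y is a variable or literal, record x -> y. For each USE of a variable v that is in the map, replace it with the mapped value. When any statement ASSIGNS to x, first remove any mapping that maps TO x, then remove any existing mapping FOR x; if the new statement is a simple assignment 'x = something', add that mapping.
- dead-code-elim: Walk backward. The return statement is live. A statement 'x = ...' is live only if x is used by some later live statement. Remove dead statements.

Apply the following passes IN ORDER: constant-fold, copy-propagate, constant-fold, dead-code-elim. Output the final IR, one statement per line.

Answer: return 8

Derivation:
Initial IR:
  v = 4
  x = 9 + 7
  d = 8 + 0
  b = x - x
  a = 5 * x
  c = d - 2
  return d
After constant-fold (7 stmts):
  v = 4
  x = 16
  d = 8
  b = x - x
  a = 5 * x
  c = d - 2
  return d
After copy-propagate (7 stmts):
  v = 4
  x = 16
  d = 8
  b = 16 - 16
  a = 5 * 16
  c = 8 - 2
  return 8
After constant-fold (7 stmts):
  v = 4
  x = 16
  d = 8
  b = 0
  a = 80
  c = 6
  return 8
After dead-code-elim (1 stmts):
  return 8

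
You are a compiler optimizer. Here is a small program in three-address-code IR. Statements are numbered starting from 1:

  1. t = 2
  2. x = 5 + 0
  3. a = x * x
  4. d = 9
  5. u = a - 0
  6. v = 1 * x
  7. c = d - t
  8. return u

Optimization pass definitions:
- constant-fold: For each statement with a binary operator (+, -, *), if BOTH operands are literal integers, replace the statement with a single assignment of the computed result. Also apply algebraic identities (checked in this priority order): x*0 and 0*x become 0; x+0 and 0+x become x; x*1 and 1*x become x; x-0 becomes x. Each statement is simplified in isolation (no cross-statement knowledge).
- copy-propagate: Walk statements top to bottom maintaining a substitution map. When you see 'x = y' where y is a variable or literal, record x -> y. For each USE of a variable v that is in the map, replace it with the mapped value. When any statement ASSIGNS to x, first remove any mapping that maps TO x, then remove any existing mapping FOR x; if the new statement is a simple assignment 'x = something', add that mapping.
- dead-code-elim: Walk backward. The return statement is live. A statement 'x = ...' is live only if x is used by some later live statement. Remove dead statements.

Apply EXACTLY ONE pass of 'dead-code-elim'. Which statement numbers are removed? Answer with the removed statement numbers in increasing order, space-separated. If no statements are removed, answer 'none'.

Answer: 1 4 6 7

Derivation:
Backward liveness scan:
Stmt 1 't = 2': DEAD (t not in live set [])
Stmt 2 'x = 5 + 0': KEEP (x is live); live-in = []
Stmt 3 'a = x * x': KEEP (a is live); live-in = ['x']
Stmt 4 'd = 9': DEAD (d not in live set ['a'])
Stmt 5 'u = a - 0': KEEP (u is live); live-in = ['a']
Stmt 6 'v = 1 * x': DEAD (v not in live set ['u'])
Stmt 7 'c = d - t': DEAD (c not in live set ['u'])
Stmt 8 'return u': KEEP (return); live-in = ['u']
Removed statement numbers: [1, 4, 6, 7]
Surviving IR:
  x = 5 + 0
  a = x * x
  u = a - 0
  return u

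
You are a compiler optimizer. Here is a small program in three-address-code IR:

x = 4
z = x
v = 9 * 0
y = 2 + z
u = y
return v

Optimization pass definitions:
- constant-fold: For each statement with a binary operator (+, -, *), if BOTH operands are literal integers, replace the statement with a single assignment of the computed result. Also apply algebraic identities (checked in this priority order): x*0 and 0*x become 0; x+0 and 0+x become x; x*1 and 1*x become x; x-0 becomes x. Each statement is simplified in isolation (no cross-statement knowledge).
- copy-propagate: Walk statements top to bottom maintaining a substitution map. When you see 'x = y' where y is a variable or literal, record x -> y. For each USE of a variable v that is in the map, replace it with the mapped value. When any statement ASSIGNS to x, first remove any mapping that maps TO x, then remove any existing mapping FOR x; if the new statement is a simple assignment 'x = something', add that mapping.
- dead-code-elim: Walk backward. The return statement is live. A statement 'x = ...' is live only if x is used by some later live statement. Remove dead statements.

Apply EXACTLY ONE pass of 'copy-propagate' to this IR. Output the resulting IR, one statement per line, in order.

Answer: x = 4
z = 4
v = 9 * 0
y = 2 + 4
u = y
return v

Derivation:
Applying copy-propagate statement-by-statement:
  [1] x = 4  (unchanged)
  [2] z = x  -> z = 4
  [3] v = 9 * 0  (unchanged)
  [4] y = 2 + z  -> y = 2 + 4
  [5] u = y  (unchanged)
  [6] return v  (unchanged)
Result (6 stmts):
  x = 4
  z = 4
  v = 9 * 0
  y = 2 + 4
  u = y
  return v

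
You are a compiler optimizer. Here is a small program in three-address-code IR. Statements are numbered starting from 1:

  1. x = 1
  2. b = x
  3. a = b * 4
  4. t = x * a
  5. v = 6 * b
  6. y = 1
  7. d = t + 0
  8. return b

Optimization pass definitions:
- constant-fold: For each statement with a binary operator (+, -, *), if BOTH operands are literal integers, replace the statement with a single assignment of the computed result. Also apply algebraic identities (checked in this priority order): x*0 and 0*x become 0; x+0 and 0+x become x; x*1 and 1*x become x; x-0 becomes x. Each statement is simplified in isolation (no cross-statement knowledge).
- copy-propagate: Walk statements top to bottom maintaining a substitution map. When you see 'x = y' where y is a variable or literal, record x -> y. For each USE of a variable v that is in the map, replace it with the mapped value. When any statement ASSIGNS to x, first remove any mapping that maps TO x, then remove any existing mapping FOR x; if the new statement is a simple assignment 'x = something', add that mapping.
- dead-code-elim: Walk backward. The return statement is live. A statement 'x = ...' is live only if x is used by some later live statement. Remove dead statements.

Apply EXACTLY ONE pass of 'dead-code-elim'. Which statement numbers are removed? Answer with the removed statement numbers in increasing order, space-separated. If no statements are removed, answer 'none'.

Answer: 3 4 5 6 7

Derivation:
Backward liveness scan:
Stmt 1 'x = 1': KEEP (x is live); live-in = []
Stmt 2 'b = x': KEEP (b is live); live-in = ['x']
Stmt 3 'a = b * 4': DEAD (a not in live set ['b'])
Stmt 4 't = x * a': DEAD (t not in live set ['b'])
Stmt 5 'v = 6 * b': DEAD (v not in live set ['b'])
Stmt 6 'y = 1': DEAD (y not in live set ['b'])
Stmt 7 'd = t + 0': DEAD (d not in live set ['b'])
Stmt 8 'return b': KEEP (return); live-in = ['b']
Removed statement numbers: [3, 4, 5, 6, 7]
Surviving IR:
  x = 1
  b = x
  return b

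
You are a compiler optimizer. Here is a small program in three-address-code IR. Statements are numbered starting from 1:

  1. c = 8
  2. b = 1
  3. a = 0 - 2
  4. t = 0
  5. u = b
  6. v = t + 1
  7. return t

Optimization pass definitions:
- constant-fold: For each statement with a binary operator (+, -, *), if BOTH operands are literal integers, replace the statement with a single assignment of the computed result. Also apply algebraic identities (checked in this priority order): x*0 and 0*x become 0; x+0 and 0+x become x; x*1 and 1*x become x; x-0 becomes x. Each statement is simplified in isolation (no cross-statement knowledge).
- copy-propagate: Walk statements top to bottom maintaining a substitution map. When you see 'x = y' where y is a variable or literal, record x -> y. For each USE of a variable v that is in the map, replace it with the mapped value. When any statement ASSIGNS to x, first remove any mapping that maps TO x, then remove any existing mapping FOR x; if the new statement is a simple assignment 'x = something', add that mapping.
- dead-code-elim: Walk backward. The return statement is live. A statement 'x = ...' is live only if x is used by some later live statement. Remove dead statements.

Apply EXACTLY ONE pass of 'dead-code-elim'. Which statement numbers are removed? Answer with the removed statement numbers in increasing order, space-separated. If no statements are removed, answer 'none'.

Answer: 1 2 3 5 6

Derivation:
Backward liveness scan:
Stmt 1 'c = 8': DEAD (c not in live set [])
Stmt 2 'b = 1': DEAD (b not in live set [])
Stmt 3 'a = 0 - 2': DEAD (a not in live set [])
Stmt 4 't = 0': KEEP (t is live); live-in = []
Stmt 5 'u = b': DEAD (u not in live set ['t'])
Stmt 6 'v = t + 1': DEAD (v not in live set ['t'])
Stmt 7 'return t': KEEP (return); live-in = ['t']
Removed statement numbers: [1, 2, 3, 5, 6]
Surviving IR:
  t = 0
  return t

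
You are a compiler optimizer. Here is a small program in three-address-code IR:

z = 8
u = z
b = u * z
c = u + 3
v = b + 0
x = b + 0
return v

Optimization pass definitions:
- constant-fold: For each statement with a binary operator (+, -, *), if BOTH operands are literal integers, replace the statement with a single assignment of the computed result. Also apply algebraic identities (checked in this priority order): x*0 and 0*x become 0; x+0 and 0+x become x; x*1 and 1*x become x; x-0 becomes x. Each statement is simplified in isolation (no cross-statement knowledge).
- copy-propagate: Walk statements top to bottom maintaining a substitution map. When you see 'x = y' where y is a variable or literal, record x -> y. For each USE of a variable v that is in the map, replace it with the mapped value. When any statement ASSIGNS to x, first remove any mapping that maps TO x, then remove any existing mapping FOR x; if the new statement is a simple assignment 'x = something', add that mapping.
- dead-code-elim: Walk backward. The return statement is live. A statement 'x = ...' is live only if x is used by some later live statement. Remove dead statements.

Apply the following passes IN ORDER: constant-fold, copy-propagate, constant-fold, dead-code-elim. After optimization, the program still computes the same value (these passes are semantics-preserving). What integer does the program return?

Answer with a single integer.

Answer: 64

Derivation:
Initial IR:
  z = 8
  u = z
  b = u * z
  c = u + 3
  v = b + 0
  x = b + 0
  return v
After constant-fold (7 stmts):
  z = 8
  u = z
  b = u * z
  c = u + 3
  v = b
  x = b
  return v
After copy-propagate (7 stmts):
  z = 8
  u = 8
  b = 8 * 8
  c = 8 + 3
  v = b
  x = b
  return b
After constant-fold (7 stmts):
  z = 8
  u = 8
  b = 64
  c = 11
  v = b
  x = b
  return b
After dead-code-elim (2 stmts):
  b = 64
  return b
Evaluate:
  z = 8  =>  z = 8
  u = z  =>  u = 8
  b = u * z  =>  b = 64
  c = u + 3  =>  c = 11
  v = b + 0  =>  v = 64
  x = b + 0  =>  x = 64
  return v = 64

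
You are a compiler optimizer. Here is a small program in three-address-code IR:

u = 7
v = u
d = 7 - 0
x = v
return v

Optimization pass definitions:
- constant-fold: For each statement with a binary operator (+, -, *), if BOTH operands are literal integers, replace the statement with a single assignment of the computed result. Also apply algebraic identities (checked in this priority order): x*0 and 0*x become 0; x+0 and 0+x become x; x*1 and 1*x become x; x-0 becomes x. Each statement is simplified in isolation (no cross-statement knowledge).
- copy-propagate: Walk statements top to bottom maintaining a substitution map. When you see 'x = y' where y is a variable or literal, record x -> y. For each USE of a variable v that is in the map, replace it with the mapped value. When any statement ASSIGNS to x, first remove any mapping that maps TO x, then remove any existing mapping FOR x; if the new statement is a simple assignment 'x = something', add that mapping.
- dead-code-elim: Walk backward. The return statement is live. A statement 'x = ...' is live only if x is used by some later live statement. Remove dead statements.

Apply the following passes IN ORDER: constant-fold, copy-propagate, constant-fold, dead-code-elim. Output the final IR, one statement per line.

Answer: return 7

Derivation:
Initial IR:
  u = 7
  v = u
  d = 7 - 0
  x = v
  return v
After constant-fold (5 stmts):
  u = 7
  v = u
  d = 7
  x = v
  return v
After copy-propagate (5 stmts):
  u = 7
  v = 7
  d = 7
  x = 7
  return 7
After constant-fold (5 stmts):
  u = 7
  v = 7
  d = 7
  x = 7
  return 7
After dead-code-elim (1 stmts):
  return 7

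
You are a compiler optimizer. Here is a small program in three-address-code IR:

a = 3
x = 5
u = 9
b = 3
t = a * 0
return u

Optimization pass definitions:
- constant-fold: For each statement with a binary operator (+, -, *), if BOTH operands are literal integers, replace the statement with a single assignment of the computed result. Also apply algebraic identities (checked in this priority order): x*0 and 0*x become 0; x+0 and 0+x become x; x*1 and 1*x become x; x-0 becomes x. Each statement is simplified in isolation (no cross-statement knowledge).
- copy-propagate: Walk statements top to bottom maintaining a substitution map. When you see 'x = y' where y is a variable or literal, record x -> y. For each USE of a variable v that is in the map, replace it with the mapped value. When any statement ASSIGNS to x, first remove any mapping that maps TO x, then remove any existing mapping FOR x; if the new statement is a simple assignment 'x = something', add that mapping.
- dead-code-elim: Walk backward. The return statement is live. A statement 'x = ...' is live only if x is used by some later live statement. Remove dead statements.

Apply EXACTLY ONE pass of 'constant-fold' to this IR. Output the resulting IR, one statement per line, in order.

Applying constant-fold statement-by-statement:
  [1] a = 3  (unchanged)
  [2] x = 5  (unchanged)
  [3] u = 9  (unchanged)
  [4] b = 3  (unchanged)
  [5] t = a * 0  -> t = 0
  [6] return u  (unchanged)
Result (6 stmts):
  a = 3
  x = 5
  u = 9
  b = 3
  t = 0
  return u

Answer: a = 3
x = 5
u = 9
b = 3
t = 0
return u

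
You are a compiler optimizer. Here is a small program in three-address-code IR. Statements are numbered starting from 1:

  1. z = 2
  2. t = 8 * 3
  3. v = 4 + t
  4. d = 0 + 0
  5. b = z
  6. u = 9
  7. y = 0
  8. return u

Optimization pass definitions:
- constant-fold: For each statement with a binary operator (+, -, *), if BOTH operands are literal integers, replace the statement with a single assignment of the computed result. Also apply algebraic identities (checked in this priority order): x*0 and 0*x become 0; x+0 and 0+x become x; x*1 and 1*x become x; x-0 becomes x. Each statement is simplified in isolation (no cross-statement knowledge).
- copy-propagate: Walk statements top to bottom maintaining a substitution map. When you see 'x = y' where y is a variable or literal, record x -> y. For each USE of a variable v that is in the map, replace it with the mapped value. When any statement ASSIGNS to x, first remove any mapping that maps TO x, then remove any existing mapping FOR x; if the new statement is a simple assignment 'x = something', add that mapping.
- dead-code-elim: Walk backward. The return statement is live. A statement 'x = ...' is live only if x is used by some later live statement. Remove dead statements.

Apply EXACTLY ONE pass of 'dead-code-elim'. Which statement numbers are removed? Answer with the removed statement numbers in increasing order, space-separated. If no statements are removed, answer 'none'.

Answer: 1 2 3 4 5 7

Derivation:
Backward liveness scan:
Stmt 1 'z = 2': DEAD (z not in live set [])
Stmt 2 't = 8 * 3': DEAD (t not in live set [])
Stmt 3 'v = 4 + t': DEAD (v not in live set [])
Stmt 4 'd = 0 + 0': DEAD (d not in live set [])
Stmt 5 'b = z': DEAD (b not in live set [])
Stmt 6 'u = 9': KEEP (u is live); live-in = []
Stmt 7 'y = 0': DEAD (y not in live set ['u'])
Stmt 8 'return u': KEEP (return); live-in = ['u']
Removed statement numbers: [1, 2, 3, 4, 5, 7]
Surviving IR:
  u = 9
  return u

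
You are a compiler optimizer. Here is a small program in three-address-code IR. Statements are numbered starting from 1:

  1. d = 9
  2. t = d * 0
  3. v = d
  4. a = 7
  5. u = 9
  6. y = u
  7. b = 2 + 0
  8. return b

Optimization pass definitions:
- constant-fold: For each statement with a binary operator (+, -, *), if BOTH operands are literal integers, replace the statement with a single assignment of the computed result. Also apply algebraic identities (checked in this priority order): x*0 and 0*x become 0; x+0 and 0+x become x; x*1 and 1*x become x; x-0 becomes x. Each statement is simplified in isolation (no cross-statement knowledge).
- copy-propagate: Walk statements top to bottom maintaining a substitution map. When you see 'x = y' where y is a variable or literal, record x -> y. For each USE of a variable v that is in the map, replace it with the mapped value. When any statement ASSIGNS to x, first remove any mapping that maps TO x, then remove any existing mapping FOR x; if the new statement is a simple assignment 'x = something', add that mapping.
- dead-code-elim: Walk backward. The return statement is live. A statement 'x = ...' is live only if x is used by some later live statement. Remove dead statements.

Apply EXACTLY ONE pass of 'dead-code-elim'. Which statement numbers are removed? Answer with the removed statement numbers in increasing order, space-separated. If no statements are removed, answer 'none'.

Answer: 1 2 3 4 5 6

Derivation:
Backward liveness scan:
Stmt 1 'd = 9': DEAD (d not in live set [])
Stmt 2 't = d * 0': DEAD (t not in live set [])
Stmt 3 'v = d': DEAD (v not in live set [])
Stmt 4 'a = 7': DEAD (a not in live set [])
Stmt 5 'u = 9': DEAD (u not in live set [])
Stmt 6 'y = u': DEAD (y not in live set [])
Stmt 7 'b = 2 + 0': KEEP (b is live); live-in = []
Stmt 8 'return b': KEEP (return); live-in = ['b']
Removed statement numbers: [1, 2, 3, 4, 5, 6]
Surviving IR:
  b = 2 + 0
  return b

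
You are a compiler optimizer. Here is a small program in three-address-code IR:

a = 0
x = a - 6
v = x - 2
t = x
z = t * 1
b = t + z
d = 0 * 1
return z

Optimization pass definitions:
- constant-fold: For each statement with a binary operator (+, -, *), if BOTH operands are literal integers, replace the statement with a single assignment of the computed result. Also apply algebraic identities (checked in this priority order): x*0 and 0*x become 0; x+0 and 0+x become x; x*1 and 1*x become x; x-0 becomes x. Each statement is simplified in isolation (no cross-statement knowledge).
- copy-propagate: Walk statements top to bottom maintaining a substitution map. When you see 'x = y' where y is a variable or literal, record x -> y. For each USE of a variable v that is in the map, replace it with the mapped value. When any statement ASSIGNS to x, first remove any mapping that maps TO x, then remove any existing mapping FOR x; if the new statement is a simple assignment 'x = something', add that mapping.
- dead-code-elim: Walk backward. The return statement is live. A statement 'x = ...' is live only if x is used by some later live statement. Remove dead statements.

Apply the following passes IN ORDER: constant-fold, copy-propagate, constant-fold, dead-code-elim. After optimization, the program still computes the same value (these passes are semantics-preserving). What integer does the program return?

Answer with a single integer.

Initial IR:
  a = 0
  x = a - 6
  v = x - 2
  t = x
  z = t * 1
  b = t + z
  d = 0 * 1
  return z
After constant-fold (8 stmts):
  a = 0
  x = a - 6
  v = x - 2
  t = x
  z = t
  b = t + z
  d = 0
  return z
After copy-propagate (8 stmts):
  a = 0
  x = 0 - 6
  v = x - 2
  t = x
  z = x
  b = x + x
  d = 0
  return x
After constant-fold (8 stmts):
  a = 0
  x = -6
  v = x - 2
  t = x
  z = x
  b = x + x
  d = 0
  return x
After dead-code-elim (2 stmts):
  x = -6
  return x
Evaluate:
  a = 0  =>  a = 0
  x = a - 6  =>  x = -6
  v = x - 2  =>  v = -8
  t = x  =>  t = -6
  z = t * 1  =>  z = -6
  b = t + z  =>  b = -12
  d = 0 * 1  =>  d = 0
  return z = -6

Answer: -6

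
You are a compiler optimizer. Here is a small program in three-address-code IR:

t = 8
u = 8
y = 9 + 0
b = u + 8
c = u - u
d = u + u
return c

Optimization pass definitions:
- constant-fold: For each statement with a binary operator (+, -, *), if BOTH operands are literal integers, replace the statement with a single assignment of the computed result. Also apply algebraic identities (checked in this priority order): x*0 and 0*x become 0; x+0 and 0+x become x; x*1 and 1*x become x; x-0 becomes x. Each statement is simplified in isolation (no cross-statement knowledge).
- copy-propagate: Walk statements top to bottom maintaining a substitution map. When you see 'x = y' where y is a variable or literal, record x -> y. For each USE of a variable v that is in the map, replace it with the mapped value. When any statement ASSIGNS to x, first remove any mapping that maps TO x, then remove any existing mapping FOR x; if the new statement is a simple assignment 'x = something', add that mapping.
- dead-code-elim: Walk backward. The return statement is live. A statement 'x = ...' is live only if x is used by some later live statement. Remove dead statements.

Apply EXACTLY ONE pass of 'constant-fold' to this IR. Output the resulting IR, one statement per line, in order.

Answer: t = 8
u = 8
y = 9
b = u + 8
c = u - u
d = u + u
return c

Derivation:
Applying constant-fold statement-by-statement:
  [1] t = 8  (unchanged)
  [2] u = 8  (unchanged)
  [3] y = 9 + 0  -> y = 9
  [4] b = u + 8  (unchanged)
  [5] c = u - u  (unchanged)
  [6] d = u + u  (unchanged)
  [7] return c  (unchanged)
Result (7 stmts):
  t = 8
  u = 8
  y = 9
  b = u + 8
  c = u - u
  d = u + u
  return c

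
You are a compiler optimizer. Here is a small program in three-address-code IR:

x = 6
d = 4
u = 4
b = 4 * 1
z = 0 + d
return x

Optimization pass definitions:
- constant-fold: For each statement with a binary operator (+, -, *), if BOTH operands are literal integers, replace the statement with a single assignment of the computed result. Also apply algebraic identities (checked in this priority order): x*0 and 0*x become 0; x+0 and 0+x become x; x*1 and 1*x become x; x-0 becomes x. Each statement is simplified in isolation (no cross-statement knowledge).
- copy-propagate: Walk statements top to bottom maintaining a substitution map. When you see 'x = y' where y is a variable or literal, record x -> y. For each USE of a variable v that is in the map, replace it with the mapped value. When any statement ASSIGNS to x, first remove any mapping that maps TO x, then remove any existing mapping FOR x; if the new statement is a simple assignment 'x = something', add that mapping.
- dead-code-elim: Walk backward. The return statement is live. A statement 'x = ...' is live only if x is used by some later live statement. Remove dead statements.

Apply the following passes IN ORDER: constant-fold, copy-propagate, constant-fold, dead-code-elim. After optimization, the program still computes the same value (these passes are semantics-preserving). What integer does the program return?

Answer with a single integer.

Answer: 6

Derivation:
Initial IR:
  x = 6
  d = 4
  u = 4
  b = 4 * 1
  z = 0 + d
  return x
After constant-fold (6 stmts):
  x = 6
  d = 4
  u = 4
  b = 4
  z = d
  return x
After copy-propagate (6 stmts):
  x = 6
  d = 4
  u = 4
  b = 4
  z = 4
  return 6
After constant-fold (6 stmts):
  x = 6
  d = 4
  u = 4
  b = 4
  z = 4
  return 6
After dead-code-elim (1 stmts):
  return 6
Evaluate:
  x = 6  =>  x = 6
  d = 4  =>  d = 4
  u = 4  =>  u = 4
  b = 4 * 1  =>  b = 4
  z = 0 + d  =>  z = 4
  return x = 6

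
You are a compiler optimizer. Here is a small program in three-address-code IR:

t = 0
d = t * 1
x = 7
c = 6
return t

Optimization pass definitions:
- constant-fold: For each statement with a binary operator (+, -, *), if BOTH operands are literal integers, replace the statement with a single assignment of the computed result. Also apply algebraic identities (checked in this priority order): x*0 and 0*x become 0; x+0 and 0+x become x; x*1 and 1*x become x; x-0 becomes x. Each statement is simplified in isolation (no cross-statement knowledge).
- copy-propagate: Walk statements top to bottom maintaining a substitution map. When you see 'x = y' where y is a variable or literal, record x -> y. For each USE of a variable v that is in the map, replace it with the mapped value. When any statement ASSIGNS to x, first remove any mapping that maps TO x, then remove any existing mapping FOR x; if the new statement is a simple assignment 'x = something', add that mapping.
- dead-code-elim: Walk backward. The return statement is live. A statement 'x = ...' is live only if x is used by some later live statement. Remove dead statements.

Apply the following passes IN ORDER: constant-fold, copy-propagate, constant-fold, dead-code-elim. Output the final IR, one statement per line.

Initial IR:
  t = 0
  d = t * 1
  x = 7
  c = 6
  return t
After constant-fold (5 stmts):
  t = 0
  d = t
  x = 7
  c = 6
  return t
After copy-propagate (5 stmts):
  t = 0
  d = 0
  x = 7
  c = 6
  return 0
After constant-fold (5 stmts):
  t = 0
  d = 0
  x = 7
  c = 6
  return 0
After dead-code-elim (1 stmts):
  return 0

Answer: return 0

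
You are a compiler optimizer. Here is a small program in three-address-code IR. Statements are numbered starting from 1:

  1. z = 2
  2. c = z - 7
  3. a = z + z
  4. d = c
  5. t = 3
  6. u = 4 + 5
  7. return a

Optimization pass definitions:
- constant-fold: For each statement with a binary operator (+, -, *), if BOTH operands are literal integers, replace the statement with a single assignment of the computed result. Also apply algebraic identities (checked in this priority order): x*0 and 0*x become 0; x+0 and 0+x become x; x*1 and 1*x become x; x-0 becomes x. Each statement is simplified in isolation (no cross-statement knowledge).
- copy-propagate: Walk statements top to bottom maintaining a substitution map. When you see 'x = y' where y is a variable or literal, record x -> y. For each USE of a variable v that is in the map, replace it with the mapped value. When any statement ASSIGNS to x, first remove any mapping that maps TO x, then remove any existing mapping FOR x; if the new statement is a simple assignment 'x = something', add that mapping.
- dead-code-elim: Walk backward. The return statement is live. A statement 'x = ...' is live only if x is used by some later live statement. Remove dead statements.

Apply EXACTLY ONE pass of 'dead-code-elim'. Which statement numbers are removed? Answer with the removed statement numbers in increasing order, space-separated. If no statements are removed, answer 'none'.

Answer: 2 4 5 6

Derivation:
Backward liveness scan:
Stmt 1 'z = 2': KEEP (z is live); live-in = []
Stmt 2 'c = z - 7': DEAD (c not in live set ['z'])
Stmt 3 'a = z + z': KEEP (a is live); live-in = ['z']
Stmt 4 'd = c': DEAD (d not in live set ['a'])
Stmt 5 't = 3': DEAD (t not in live set ['a'])
Stmt 6 'u = 4 + 5': DEAD (u not in live set ['a'])
Stmt 7 'return a': KEEP (return); live-in = ['a']
Removed statement numbers: [2, 4, 5, 6]
Surviving IR:
  z = 2
  a = z + z
  return a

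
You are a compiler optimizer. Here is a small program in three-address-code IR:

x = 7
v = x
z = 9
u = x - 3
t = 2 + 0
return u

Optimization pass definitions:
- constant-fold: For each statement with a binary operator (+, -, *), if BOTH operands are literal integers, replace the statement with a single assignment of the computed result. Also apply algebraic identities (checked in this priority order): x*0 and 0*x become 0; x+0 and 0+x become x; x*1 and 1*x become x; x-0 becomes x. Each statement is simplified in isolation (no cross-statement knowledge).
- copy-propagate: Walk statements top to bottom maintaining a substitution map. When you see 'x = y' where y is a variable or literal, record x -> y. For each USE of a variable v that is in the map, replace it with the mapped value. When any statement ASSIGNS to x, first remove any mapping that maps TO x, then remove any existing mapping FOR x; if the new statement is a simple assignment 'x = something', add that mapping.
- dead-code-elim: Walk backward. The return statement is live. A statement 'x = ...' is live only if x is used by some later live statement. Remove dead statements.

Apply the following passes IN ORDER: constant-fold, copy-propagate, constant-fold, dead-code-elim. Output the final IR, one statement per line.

Answer: u = 4
return u

Derivation:
Initial IR:
  x = 7
  v = x
  z = 9
  u = x - 3
  t = 2 + 0
  return u
After constant-fold (6 stmts):
  x = 7
  v = x
  z = 9
  u = x - 3
  t = 2
  return u
After copy-propagate (6 stmts):
  x = 7
  v = 7
  z = 9
  u = 7 - 3
  t = 2
  return u
After constant-fold (6 stmts):
  x = 7
  v = 7
  z = 9
  u = 4
  t = 2
  return u
After dead-code-elim (2 stmts):
  u = 4
  return u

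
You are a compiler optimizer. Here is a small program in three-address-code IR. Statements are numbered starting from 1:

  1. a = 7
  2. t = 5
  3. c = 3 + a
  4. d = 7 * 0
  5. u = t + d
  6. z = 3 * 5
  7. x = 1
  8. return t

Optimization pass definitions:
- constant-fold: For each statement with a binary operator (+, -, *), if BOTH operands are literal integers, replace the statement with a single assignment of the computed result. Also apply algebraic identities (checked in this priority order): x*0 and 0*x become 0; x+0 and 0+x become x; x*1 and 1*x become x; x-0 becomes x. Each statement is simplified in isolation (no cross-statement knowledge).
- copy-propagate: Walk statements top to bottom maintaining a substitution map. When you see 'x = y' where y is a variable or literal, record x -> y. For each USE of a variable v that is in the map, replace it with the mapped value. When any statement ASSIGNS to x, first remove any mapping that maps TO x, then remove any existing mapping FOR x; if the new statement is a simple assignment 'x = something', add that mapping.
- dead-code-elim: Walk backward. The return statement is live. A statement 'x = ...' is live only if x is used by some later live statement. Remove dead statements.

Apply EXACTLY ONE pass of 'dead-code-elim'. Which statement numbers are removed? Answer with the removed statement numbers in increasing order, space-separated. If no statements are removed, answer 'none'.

Backward liveness scan:
Stmt 1 'a = 7': DEAD (a not in live set [])
Stmt 2 't = 5': KEEP (t is live); live-in = []
Stmt 3 'c = 3 + a': DEAD (c not in live set ['t'])
Stmt 4 'd = 7 * 0': DEAD (d not in live set ['t'])
Stmt 5 'u = t + d': DEAD (u not in live set ['t'])
Stmt 6 'z = 3 * 5': DEAD (z not in live set ['t'])
Stmt 7 'x = 1': DEAD (x not in live set ['t'])
Stmt 8 'return t': KEEP (return); live-in = ['t']
Removed statement numbers: [1, 3, 4, 5, 6, 7]
Surviving IR:
  t = 5
  return t

Answer: 1 3 4 5 6 7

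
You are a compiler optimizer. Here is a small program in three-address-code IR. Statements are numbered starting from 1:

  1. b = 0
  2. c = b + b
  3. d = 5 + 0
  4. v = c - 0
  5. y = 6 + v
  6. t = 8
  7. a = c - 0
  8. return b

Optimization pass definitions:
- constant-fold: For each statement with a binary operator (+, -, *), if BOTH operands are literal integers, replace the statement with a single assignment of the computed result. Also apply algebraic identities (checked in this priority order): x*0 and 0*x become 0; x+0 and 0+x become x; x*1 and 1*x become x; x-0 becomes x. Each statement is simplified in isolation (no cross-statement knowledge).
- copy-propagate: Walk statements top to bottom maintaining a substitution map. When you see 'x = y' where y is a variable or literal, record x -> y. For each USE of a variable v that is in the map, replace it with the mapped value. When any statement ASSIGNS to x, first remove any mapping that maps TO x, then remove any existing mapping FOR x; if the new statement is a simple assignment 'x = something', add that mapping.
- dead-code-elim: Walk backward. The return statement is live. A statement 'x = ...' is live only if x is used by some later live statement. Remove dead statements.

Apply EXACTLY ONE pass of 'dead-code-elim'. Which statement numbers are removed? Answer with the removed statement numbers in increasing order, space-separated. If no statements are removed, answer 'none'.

Backward liveness scan:
Stmt 1 'b = 0': KEEP (b is live); live-in = []
Stmt 2 'c = b + b': DEAD (c not in live set ['b'])
Stmt 3 'd = 5 + 0': DEAD (d not in live set ['b'])
Stmt 4 'v = c - 0': DEAD (v not in live set ['b'])
Stmt 5 'y = 6 + v': DEAD (y not in live set ['b'])
Stmt 6 't = 8': DEAD (t not in live set ['b'])
Stmt 7 'a = c - 0': DEAD (a not in live set ['b'])
Stmt 8 'return b': KEEP (return); live-in = ['b']
Removed statement numbers: [2, 3, 4, 5, 6, 7]
Surviving IR:
  b = 0
  return b

Answer: 2 3 4 5 6 7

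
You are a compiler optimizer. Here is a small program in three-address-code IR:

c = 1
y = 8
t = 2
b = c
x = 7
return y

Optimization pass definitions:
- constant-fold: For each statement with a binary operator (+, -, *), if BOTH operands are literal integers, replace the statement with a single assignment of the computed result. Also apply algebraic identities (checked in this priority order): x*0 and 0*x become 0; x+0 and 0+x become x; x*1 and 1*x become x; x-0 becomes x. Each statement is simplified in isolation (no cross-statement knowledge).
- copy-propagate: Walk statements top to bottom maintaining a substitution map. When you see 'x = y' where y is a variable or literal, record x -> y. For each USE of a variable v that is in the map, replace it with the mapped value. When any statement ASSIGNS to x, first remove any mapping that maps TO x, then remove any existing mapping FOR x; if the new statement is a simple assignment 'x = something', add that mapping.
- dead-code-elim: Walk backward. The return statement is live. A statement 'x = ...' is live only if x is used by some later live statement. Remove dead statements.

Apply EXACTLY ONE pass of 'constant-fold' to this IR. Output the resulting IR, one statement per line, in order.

Applying constant-fold statement-by-statement:
  [1] c = 1  (unchanged)
  [2] y = 8  (unchanged)
  [3] t = 2  (unchanged)
  [4] b = c  (unchanged)
  [5] x = 7  (unchanged)
  [6] return y  (unchanged)
Result (6 stmts):
  c = 1
  y = 8
  t = 2
  b = c
  x = 7
  return y

Answer: c = 1
y = 8
t = 2
b = c
x = 7
return y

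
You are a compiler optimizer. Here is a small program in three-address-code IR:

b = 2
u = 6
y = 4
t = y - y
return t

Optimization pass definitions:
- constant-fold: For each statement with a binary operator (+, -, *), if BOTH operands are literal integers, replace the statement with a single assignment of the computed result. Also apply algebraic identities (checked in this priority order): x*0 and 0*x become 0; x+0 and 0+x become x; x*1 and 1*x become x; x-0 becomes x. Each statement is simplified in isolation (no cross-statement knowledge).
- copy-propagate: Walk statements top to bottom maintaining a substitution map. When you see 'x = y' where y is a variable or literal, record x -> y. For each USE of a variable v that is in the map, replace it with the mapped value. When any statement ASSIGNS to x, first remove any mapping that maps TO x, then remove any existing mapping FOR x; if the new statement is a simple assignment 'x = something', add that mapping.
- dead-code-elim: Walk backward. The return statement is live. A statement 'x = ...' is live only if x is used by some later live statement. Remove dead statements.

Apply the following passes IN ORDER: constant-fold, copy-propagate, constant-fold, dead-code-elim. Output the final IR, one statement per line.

Answer: t = 0
return t

Derivation:
Initial IR:
  b = 2
  u = 6
  y = 4
  t = y - y
  return t
After constant-fold (5 stmts):
  b = 2
  u = 6
  y = 4
  t = y - y
  return t
After copy-propagate (5 stmts):
  b = 2
  u = 6
  y = 4
  t = 4 - 4
  return t
After constant-fold (5 stmts):
  b = 2
  u = 6
  y = 4
  t = 0
  return t
After dead-code-elim (2 stmts):
  t = 0
  return t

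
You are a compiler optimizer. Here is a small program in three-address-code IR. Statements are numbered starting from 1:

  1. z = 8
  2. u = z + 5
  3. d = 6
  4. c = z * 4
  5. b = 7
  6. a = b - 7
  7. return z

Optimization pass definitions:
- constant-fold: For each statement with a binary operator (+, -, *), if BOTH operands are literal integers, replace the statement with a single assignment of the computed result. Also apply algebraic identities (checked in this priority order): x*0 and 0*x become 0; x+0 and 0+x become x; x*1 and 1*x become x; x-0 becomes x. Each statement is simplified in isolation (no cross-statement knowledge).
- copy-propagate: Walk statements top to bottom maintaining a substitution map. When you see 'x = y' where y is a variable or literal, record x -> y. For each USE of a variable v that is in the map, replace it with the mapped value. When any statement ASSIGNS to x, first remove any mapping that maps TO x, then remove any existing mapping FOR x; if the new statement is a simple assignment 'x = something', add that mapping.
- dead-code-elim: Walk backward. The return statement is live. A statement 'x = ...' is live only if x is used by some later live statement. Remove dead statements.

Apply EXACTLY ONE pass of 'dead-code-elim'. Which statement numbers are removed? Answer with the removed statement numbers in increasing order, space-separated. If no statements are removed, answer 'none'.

Answer: 2 3 4 5 6

Derivation:
Backward liveness scan:
Stmt 1 'z = 8': KEEP (z is live); live-in = []
Stmt 2 'u = z + 5': DEAD (u not in live set ['z'])
Stmt 3 'd = 6': DEAD (d not in live set ['z'])
Stmt 4 'c = z * 4': DEAD (c not in live set ['z'])
Stmt 5 'b = 7': DEAD (b not in live set ['z'])
Stmt 6 'a = b - 7': DEAD (a not in live set ['z'])
Stmt 7 'return z': KEEP (return); live-in = ['z']
Removed statement numbers: [2, 3, 4, 5, 6]
Surviving IR:
  z = 8
  return z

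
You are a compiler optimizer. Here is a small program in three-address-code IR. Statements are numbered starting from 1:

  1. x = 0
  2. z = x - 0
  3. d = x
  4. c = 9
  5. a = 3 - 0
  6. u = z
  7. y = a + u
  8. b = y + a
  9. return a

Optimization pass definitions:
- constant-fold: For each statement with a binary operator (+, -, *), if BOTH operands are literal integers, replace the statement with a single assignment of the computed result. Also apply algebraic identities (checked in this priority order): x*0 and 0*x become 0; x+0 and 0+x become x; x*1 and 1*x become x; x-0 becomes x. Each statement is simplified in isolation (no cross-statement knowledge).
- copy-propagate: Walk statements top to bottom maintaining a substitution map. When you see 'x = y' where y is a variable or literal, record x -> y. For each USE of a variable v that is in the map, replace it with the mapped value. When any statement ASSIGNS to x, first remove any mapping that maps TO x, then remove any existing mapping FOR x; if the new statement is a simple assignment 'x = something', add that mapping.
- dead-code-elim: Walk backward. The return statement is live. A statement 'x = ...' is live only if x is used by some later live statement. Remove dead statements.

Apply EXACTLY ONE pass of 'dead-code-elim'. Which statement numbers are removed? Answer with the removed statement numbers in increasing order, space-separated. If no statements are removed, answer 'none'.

Backward liveness scan:
Stmt 1 'x = 0': DEAD (x not in live set [])
Stmt 2 'z = x - 0': DEAD (z not in live set [])
Stmt 3 'd = x': DEAD (d not in live set [])
Stmt 4 'c = 9': DEAD (c not in live set [])
Stmt 5 'a = 3 - 0': KEEP (a is live); live-in = []
Stmt 6 'u = z': DEAD (u not in live set ['a'])
Stmt 7 'y = a + u': DEAD (y not in live set ['a'])
Stmt 8 'b = y + a': DEAD (b not in live set ['a'])
Stmt 9 'return a': KEEP (return); live-in = ['a']
Removed statement numbers: [1, 2, 3, 4, 6, 7, 8]
Surviving IR:
  a = 3 - 0
  return a

Answer: 1 2 3 4 6 7 8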